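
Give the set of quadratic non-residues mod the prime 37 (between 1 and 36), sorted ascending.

Square k = 1,…,18 (k and 37−k give the same square):
1²=1, 2²=4, 3²=9, 4²=16, 5²=25, 6²=36, 7²≡12, 8²≡27, 9²≡7, 10²≡26, 11²≡10, 12²≡33, 13²≡21, 14²≡11, 15²≡3, 16²≡34, 17²≡30, 18²≡28 (mod 37).
The residues are {1, 3, 4, 7, 9, 10, 11, 12, 16, 21, 25, 26, 27, 28, 30, 33, 34, 36}; the non-residues are the remaining 18 nonzero classes.

2, 5, 6, 8, 13, 14, 15, 17, 18, 19, 20, 22, 23, 24, 29, 31, 32, 35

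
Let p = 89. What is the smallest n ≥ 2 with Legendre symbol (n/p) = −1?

3

(2/89) = +1, so 2 is a residue.
(3/89) = −1, so 3 is the smallest positive non-residue mod 89.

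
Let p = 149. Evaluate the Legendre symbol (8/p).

-1

Pull out 2^3: since 149 ≡ 5 (mod 8), (2/149) = -1, so (2/149)^3 = -1.
Reached (1/149) = 1. Collecting the sign flips along the way, the symbol is -1.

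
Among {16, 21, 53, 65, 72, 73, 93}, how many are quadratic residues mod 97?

6

(16/97) = +1 → QR.
(21/97) = -1 → non-residue.
(53/97) = +1 → QR.
(65/97) = +1 → QR.
(72/97) = +1 → QR.
(73/97) = +1 → QR.
(93/97) = +1 → QR.
Total quadratic residues among the 7: 6.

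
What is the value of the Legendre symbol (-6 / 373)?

-1

First reduce: -6 ≡ 367 (mod 373).
Reciprocity: 367 ≡ 3 and 373 ≡ 1 (mod 4), so (367/373) = +(373/367).
Reduce top mod 367: now compute (6/367).
Pull out 2: since 367 ≡ 7 (mod 8), (2/367) = +1.
Reciprocity: 3 ≡ 3 and 367 ≡ 3 (mod 4), so (3/367) = −(367/3).
Reduce top mod 3: now compute (1/3).
Reached (1/3) = 1. Collecting the sign flips along the way, the symbol is -1.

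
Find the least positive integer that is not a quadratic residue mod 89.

(2/89) = +1, so 2 is a residue.
(3/89) = −1, so 3 is the smallest positive non-residue mod 89.

3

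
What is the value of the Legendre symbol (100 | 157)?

Euler's criterion: (100/157) ≡ 100^78 (mod 157).
100^2 ≡ 109 (mod 157)
100^4 ≡ 106 (mod 157)
100^8 ≡ 89 (mod 157)
100^16 ≡ 71 (mod 157)
100^32 ≡ 17 (mod 157)
100^64 ≡ 132 (mod 157)
100^78 = 100^(64+8+4+2) ≡ 1 (mod 157).
Result is 1, so (100/157) = 1.

1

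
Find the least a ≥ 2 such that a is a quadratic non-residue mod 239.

7

(2/239) = +1, so 2 is a residue.
(3/239) = +1, so 3 is a residue.
(4/239) = +1, so 4 is a residue.
(5/239) = +1, so 5 is a residue.
(6/239) = +1, so 6 is a residue.
(7/239) = −1, so 7 is the smallest positive non-residue mod 239.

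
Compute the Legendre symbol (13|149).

Reciprocity: 13 ≡ 1 and 149 ≡ 1 (mod 4), so (13/149) = +(149/13).
Reduce top mod 13: now compute (6/13).
Pull out 2: since 13 ≡ 5 (mod 8), (2/13) = -1.
Reciprocity: 3 ≡ 3 and 13 ≡ 1 (mod 4), so (3/13) = +(13/3).
Reduce top mod 3: now compute (1/3).
Reached (1/3) = 1. Collecting the sign flips along the way, the symbol is -1.

-1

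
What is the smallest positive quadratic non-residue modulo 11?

2

(2/11) = −1, so 2 is the smallest positive non-residue mod 11.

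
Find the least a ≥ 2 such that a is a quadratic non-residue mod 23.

(2/23) = +1, so 2 is a residue.
(3/23) = +1, so 3 is a residue.
(4/23) = +1, so 4 is a residue.
(5/23) = −1, so 5 is the smallest positive non-residue mod 23.

5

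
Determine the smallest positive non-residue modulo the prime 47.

(2/47) = +1, so 2 is a residue.
(3/47) = +1, so 3 is a residue.
(4/47) = +1, so 4 is a residue.
(5/47) = −1, so 5 is the smallest positive non-residue mod 47.

5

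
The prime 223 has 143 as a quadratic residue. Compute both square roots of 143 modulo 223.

84, 139

Since 223 ≡ 3 (mod 4), a square root of 143 is 143^((223+1)/4) = 143^56 mod 223.
Repeated squaring: 143^2≡156, 143^4≡29, 143^8≡172, 143^16≡148, 143^32≡50 (mod 223).
143^56 = 143^(32+16+8) ≡ 139 (mod 223).
Check: 139² = 19321 ≡ 143 (mod 223). The two roots are 84 and 139.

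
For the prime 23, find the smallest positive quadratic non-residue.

(2/23) = +1, so 2 is a residue.
(3/23) = +1, so 3 is a residue.
(4/23) = +1, so 4 is a residue.
(5/23) = −1, so 5 is the smallest positive non-residue mod 23.

5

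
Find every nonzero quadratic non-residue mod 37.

2,5,6,8,13,14,15,17,18,19,20,22,23,24,29,31,32,35

Square k = 1,…,18 (k and 37−k give the same square):
1²=1, 2²=4, 3²=9, 4²=16, 5²=25, 6²=36, 7²≡12, 8²≡27, 9²≡7, 10²≡26, 11²≡10, 12²≡33, 13²≡21, 14²≡11, 15²≡3, 16²≡34, 17²≡30, 18²≡28 (mod 37).
The residues are {1, 3, 4, 7, 9, 10, 11, 12, 16, 21, 25, 26, 27, 28, 30, 33, 34, 36}; the non-residues are the remaining 18 nonzero classes.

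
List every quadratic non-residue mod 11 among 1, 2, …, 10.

2 6 7 8 10

Square k = 1,…,5 (k and 11−k give the same square):
1²=1, 2²=4, 3²=9, 4²≡5, 5²≡3 (mod 11).
The residues are {1, 3, 4, 5, 9}; the non-residues are the remaining 5 nonzero classes.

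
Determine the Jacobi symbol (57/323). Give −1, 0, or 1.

Reciprocity: 57 ≡ 1 and 323 ≡ 3 (mod 4), so (57/323) = +(323/57).
Reduce top mod 57: now compute (38/57).
Pull out 2: since 57 ≡ 1 (mod 8), (2/57) = +1.
Reciprocity: 19 ≡ 3 and 57 ≡ 1 (mod 4), so (19/57) = +(57/19).
Reduce top mod 19: now compute (0/19).
Top reduces to 0: gcd > 1, so the symbol is 0.

0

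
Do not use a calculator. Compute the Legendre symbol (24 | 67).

1

Euler's criterion: (24/67) ≡ 24^33 (mod 67).
24^2 ≡ 40 (mod 67)
24^4 ≡ 59 (mod 67)
24^8 ≡ 64 (mod 67)
24^16 ≡ 9 (mod 67)
24^32 ≡ 14 (mod 67)
24^33 = 24^(32+1) ≡ 1 (mod 67).
Result is 1, so (24/67) = 1.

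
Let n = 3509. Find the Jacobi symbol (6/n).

Pull out 2: since 3509 ≡ 5 (mod 8), (2/3509) = -1.
Reciprocity: 3 ≡ 3 and 3509 ≡ 1 (mod 4), so (3/3509) = +(3509/3).
Reduce top mod 3: now compute (2/3).
Pull out 2: since 3 ≡ 3 (mod 8), (2/3) = -1.
Reached (1/3) = 1. Collecting the sign flips along the way, the symbol is +1.

1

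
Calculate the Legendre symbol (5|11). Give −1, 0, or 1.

1

Reciprocity: 5 ≡ 1 and 11 ≡ 3 (mod 4), so (5/11) = +(11/5).
Reduce top mod 5: now compute (1/5).
Reached (1/5) = 1. Collecting the sign flips along the way, the symbol is +1.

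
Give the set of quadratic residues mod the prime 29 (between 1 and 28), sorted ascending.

1, 4, 5, 6, 7, 9, 13, 16, 20, 22, 23, 24, 25, 28

Square k = 1,…,14 (k and 29−k give the same square):
1²=1, 2²=4, 3²=9, 4²=16, 5²=25, 6²≡7, 7²≡20, 8²≡6, 9²≡23, 10²≡13, 11²≡5, 12²≡28, 13²≡24, 14²≡22 (mod 29).
So the quadratic residues mod 29 are {1, 4, 5, 6, 7, 9, 13, 16, 20, 22, 23, 24, 25, 28}.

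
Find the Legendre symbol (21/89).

Reciprocity: 21 ≡ 1 and 89 ≡ 1 (mod 4), so (21/89) = +(89/21).
Reduce top mod 21: now compute (5/21).
Reciprocity: 5 ≡ 1 and 21 ≡ 1 (mod 4), so (5/21) = +(21/5).
Reduce top mod 5: now compute (1/5).
Reached (1/5) = 1. Collecting the sign flips along the way, the symbol is +1.

1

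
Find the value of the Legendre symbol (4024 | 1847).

First reduce: 4024 ≡ 330 (mod 1847).
Pull out 2: since 1847 ≡ 7 (mod 8), (2/1847) = +1.
Reciprocity: 165 ≡ 1 and 1847 ≡ 3 (mod 4), so (165/1847) = +(1847/165).
Reduce top mod 165: now compute (32/165).
Pull out 2^5: since 165 ≡ 5 (mod 8), (2/165) = -1, so (2/165)^5 = -1.
Reached (1/165) = 1. Collecting the sign flips along the way, the symbol is -1.

-1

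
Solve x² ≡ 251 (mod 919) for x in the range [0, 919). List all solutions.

342, 577

Since 919 ≡ 3 (mod 4), a square root of 251 is 251^((919+1)/4) = 251^230 mod 919.
Repeated squaring: 251^2≡509, 251^4≡842, 251^8≡415, 251^16≡372, 251^32≡534, 251^64≡266, 251^128≡912 (mod 919).
251^230 = 251^(128+64+32+4+2) ≡ 577 (mod 919).
Check: 577² = 332929 ≡ 251 (mod 919). The two roots are 342 and 577.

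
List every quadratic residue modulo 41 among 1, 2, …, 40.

1, 2, 4, 5, 8, 9, 10, 16, 18, 20, 21, 23, 25, 31, 32, 33, 36, 37, 39, 40

Square k = 1,…,20 (k and 41−k give the same square):
1²=1, 2²=4, 3²=9, 4²=16, 5²=25, 6²=36, 7²≡8, 8²≡23, 9²≡40, 10²≡18, 11²≡39, 12²≡21, 13²≡5, 14²≡32, 15²≡20, 16²≡10, 17²≡2, 18²≡37, 19²≡33, 20²≡31 (mod 41).
So the quadratic residues mod 41 are {1, 2, 4, 5, 8, 9, 10, 16, 18, 20, 21, 23, 25, 31, 32, 33, 36, 37, 39, 40}.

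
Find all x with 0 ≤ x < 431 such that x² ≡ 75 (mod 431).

180, 251

Since 431 ≡ 3 (mod 4), a square root of 75 is 75^((431+1)/4) = 75^108 mod 431.
Repeated squaring: 75^2≡22, 75^4≡53, 75^8≡223, 75^16≡164, 75^32≡174, 75^64≡106 (mod 431).
75^108 = 75^(64+32+8+4) ≡ 180 (mod 431).
Check: 180² = 32400 ≡ 75 (mod 431). The two roots are 180 and 251.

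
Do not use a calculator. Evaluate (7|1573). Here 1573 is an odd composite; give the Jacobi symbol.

Reciprocity: 7 ≡ 3 and 1573 ≡ 1 (mod 4), so (7/1573) = +(1573/7).
Reduce top mod 7: now compute (5/7).
Reciprocity: 5 ≡ 1 and 7 ≡ 3 (mod 4), so (5/7) = +(7/5).
Reduce top mod 5: now compute (2/5).
Pull out 2: since 5 ≡ 5 (mod 8), (2/5) = -1.
Reached (1/5) = 1. Collecting the sign flips along the way, the symbol is -1.

-1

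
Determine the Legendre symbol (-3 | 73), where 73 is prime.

1

Euler's criterion: (-3/73) ≡ 70^36 (mod 73).
70^2 ≡ 9 (mod 73)
70^4 ≡ 8 (mod 73)
70^8 ≡ 64 (mod 73)
70^16 ≡ 8 (mod 73)
70^32 ≡ 64 (mod 73)
70^36 = 70^(32+4) ≡ 1 (mod 73).
Result is 1, so (-3/73) = 1.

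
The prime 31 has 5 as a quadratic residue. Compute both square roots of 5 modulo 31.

6, 25

Since 31 ≡ 3 (mod 4), a square root of 5 is 5^((31+1)/4) = 5^8 mod 31.
Repeated squaring: 5^2≡25, 5^4≡5, 5^8≡25 (mod 31).
5^8 = 5^(8) ≡ 25 (mod 31).
Check: 25² = 625 ≡ 5 (mod 31). The two roots are 6 and 25.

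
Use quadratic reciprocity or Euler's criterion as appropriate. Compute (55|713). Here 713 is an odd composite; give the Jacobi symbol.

Reciprocity: 55 ≡ 3 and 713 ≡ 1 (mod 4), so (55/713) = +(713/55).
Reduce top mod 55: now compute (53/55).
Reciprocity: 53 ≡ 1 and 55 ≡ 3 (mod 4), so (53/55) = +(55/53).
Reduce top mod 53: now compute (2/53).
Pull out 2: since 53 ≡ 5 (mod 8), (2/53) = -1.
Reached (1/53) = 1. Collecting the sign flips along the way, the symbol is -1.

-1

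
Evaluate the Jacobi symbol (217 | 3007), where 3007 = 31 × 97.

0

Reciprocity: 217 ≡ 1 and 3007 ≡ 3 (mod 4), so (217/3007) = +(3007/217).
Reduce top mod 217: now compute (186/217).
Pull out 2: since 217 ≡ 1 (mod 8), (2/217) = +1.
Reciprocity: 93 ≡ 1 and 217 ≡ 1 (mod 4), so (93/217) = +(217/93).
Reduce top mod 93: now compute (31/93).
Reciprocity: 31 ≡ 3 and 93 ≡ 1 (mod 4), so (31/93) = +(93/31).
Reduce top mod 31: now compute (0/31).
Top reduces to 0: gcd > 1, so the symbol is 0.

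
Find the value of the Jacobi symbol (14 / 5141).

Pull out 2: since 5141 ≡ 5 (mod 8), (2/5141) = -1.
Reciprocity: 7 ≡ 3 and 5141 ≡ 1 (mod 4), so (7/5141) = +(5141/7).
Reduce top mod 7: now compute (3/7).
Reciprocity: 3 ≡ 3 and 7 ≡ 3 (mod 4), so (3/7) = −(7/3).
Reduce top mod 3: now compute (1/3).
Reached (1/3) = 1. Collecting the sign flips along the way, the symbol is +1.

1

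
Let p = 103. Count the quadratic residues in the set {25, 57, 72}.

(25/103) = +1 → QR.
(57/103) = -1 → non-residue.
(72/103) = +1 → QR.
Total quadratic residues among the 3: 2.

2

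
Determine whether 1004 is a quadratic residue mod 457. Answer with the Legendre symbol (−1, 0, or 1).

-1

First reduce: 1004 ≡ 90 (mod 457).
Pull out 2: since 457 ≡ 1 (mod 8), (2/457) = +1.
Reciprocity: 45 ≡ 1 and 457 ≡ 1 (mod 4), so (45/457) = +(457/45).
Reduce top mod 45: now compute (7/45).
Reciprocity: 7 ≡ 3 and 45 ≡ 1 (mod 4), so (7/45) = +(45/7).
Reduce top mod 7: now compute (3/7).
Reciprocity: 3 ≡ 3 and 7 ≡ 3 (mod 4), so (3/7) = −(7/3).
Reduce top mod 3: now compute (1/3).
Reached (1/3) = 1. Collecting the sign flips along the way, the symbol is -1.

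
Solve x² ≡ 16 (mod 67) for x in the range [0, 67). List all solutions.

4, 63

Since 67 ≡ 3 (mod 4), a square root of 16 is 16^((67+1)/4) = 16^17 mod 67.
Repeated squaring: 16^2≡55, 16^4≡10, 16^8≡33, 16^16≡17 (mod 67).
16^17 = 16^(16+1) ≡ 4 (mod 67).
Check: 4² = 16 ≡ 16 (mod 67). The two roots are 4 and 63.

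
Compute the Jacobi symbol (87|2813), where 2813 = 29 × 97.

Reciprocity: 87 ≡ 3 and 2813 ≡ 1 (mod 4), so (87/2813) = +(2813/87).
Reduce top mod 87: now compute (29/87).
Reciprocity: 29 ≡ 1 and 87 ≡ 3 (mod 4), so (29/87) = +(87/29).
Reduce top mod 29: now compute (0/29).
Top reduces to 0: gcd > 1, so the symbol is 0.

0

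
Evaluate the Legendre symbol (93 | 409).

-1

Reciprocity: 93 ≡ 1 and 409 ≡ 1 (mod 4), so (93/409) = +(409/93).
Reduce top mod 93: now compute (37/93).
Reciprocity: 37 ≡ 1 and 93 ≡ 1 (mod 4), so (37/93) = +(93/37).
Reduce top mod 37: now compute (19/37).
Reciprocity: 19 ≡ 3 and 37 ≡ 1 (mod 4), so (19/37) = +(37/19).
Reduce top mod 19: now compute (18/19).
Pull out 2: since 19 ≡ 3 (mod 8), (2/19) = -1.
Reciprocity: 9 ≡ 1 and 19 ≡ 3 (mod 4), so (9/19) = +(19/9).
Reduce top mod 9: now compute (1/9).
Reached (1/9) = 1. Collecting the sign flips along the way, the symbol is -1.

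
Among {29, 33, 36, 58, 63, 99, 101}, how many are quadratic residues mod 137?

(29/137) = -1 → non-residue.
(33/137) = -1 → non-residue.
(36/137) = +1 → QR.
(58/137) = -1 → non-residue.
(63/137) = +1 → QR.
(99/137) = +1 → QR.
(101/137) = +1 → QR.
Total quadratic residues among the 7: 4.

4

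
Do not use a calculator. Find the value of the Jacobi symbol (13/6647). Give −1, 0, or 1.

1

Reciprocity: 13 ≡ 1 and 6647 ≡ 3 (mod 4), so (13/6647) = +(6647/13).
Reduce top mod 13: now compute (4/13).
Pull out 2^2: since 13 ≡ 5 (mod 8), (2/13) = -1, so (2/13)^2 = +1.
Reached (1/13) = 1. Collecting the sign flips along the way, the symbol is +1.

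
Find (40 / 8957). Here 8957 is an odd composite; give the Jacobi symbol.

Pull out 2^3: since 8957 ≡ 5 (mod 8), (2/8957) = -1, so (2/8957)^3 = -1.
Reciprocity: 5 ≡ 1 and 8957 ≡ 1 (mod 4), so (5/8957) = +(8957/5).
Reduce top mod 5: now compute (2/5).
Pull out 2: since 5 ≡ 5 (mod 8), (2/5) = -1.
Reached (1/5) = 1. Collecting the sign flips along the way, the symbol is +1.

1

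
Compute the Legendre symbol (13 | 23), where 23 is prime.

1

Reciprocity: 13 ≡ 1 and 23 ≡ 3 (mod 4), so (13/23) = +(23/13).
Reduce top mod 13: now compute (10/13).
Pull out 2: since 13 ≡ 5 (mod 8), (2/13) = -1.
Reciprocity: 5 ≡ 1 and 13 ≡ 1 (mod 4), so (5/13) = +(13/5).
Reduce top mod 5: now compute (3/5).
Reciprocity: 3 ≡ 3 and 5 ≡ 1 (mod 4), so (3/5) = +(5/3).
Reduce top mod 3: now compute (2/3).
Pull out 2: since 3 ≡ 3 (mod 8), (2/3) = -1.
Reached (1/3) = 1. Collecting the sign flips along the way, the symbol is +1.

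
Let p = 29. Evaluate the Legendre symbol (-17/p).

First reduce: -17 ≡ 12 (mod 29).
Pull out 2^2: since 29 ≡ 5 (mod 8), (2/29) = -1, so (2/29)^2 = +1.
Reciprocity: 3 ≡ 3 and 29 ≡ 1 (mod 4), so (3/29) = +(29/3).
Reduce top mod 3: now compute (2/3).
Pull out 2: since 3 ≡ 3 (mod 8), (2/3) = -1.
Reached (1/3) = 1. Collecting the sign flips along the way, the symbol is -1.

-1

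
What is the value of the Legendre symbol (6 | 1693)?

-1

Pull out 2: since 1693 ≡ 5 (mod 8), (2/1693) = -1.
Reciprocity: 3 ≡ 3 and 1693 ≡ 1 (mod 4), so (3/1693) = +(1693/3).
Reduce top mod 3: now compute (1/3).
Reached (1/3) = 1. Collecting the sign flips along the way, the symbol is -1.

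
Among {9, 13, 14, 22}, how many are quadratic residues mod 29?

3

(9/29) = +1 → QR.
(13/29) = +1 → QR.
(14/29) = -1 → non-residue.
(22/29) = +1 → QR.
Total quadratic residues among the 4: 3.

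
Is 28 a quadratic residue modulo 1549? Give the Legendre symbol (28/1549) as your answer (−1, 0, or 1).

Pull out 2^2: since 1549 ≡ 5 (mod 8), (2/1549) = -1, so (2/1549)^2 = +1.
Reciprocity: 7 ≡ 3 and 1549 ≡ 1 (mod 4), so (7/1549) = +(1549/7).
Reduce top mod 7: now compute (2/7).
Pull out 2: since 7 ≡ 7 (mod 8), (2/7) = +1.
Reached (1/7) = 1. Collecting the sign flips along the way, the symbol is +1.

1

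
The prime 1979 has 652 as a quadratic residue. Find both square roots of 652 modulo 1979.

249, 1730

Since 1979 ≡ 3 (mod 4), a square root of 652 is 652^((1979+1)/4) = 652^495 mod 1979.
Repeated squaring: 652^2≡1598, 652^4≡694, 652^8≡739, 652^16≡1896, 652^32≡952, 652^64≡1901, 652^128≡147, 652^256≡1819 (mod 1979).
652^495 = 652^(256+128+64+32+8+4+2+1) ≡ 1730 (mod 1979).
Check: 1730² = 2992900 ≡ 652 (mod 1979). The two roots are 249 and 1730.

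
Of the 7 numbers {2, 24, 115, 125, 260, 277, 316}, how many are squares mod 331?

3

(2/331) = -1 → non-residue.
(24/331) = +1 → QR.
(115/331) = -1 → non-residue.
(125/331) = +1 → QR.
(260/331) = -1 → non-residue.
(277/331) = -1 → non-residue.
(316/331) = +1 → QR.
Total quadratic residues among the 7: 3.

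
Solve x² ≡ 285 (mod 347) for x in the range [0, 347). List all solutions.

Since 347 ≡ 3 (mod 4), a square root of 285 is 285^((347+1)/4) = 285^87 mod 347.
Repeated squaring: 285^2≡27, 285^4≡35, 285^8≡184, 285^16≡197, 285^32≡292, 285^64≡249 (mod 347).
285^87 = 285^(64+16+4+2+1) ≡ 85 (mod 347).
Check: 85² = 7225 ≡ 285 (mod 347). The two roots are 85 and 262.

85, 262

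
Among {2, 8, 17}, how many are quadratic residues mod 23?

2

(2/23) = +1 → QR.
(8/23) = +1 → QR.
(17/23) = -1 → non-residue.
Total quadratic residues among the 3: 2.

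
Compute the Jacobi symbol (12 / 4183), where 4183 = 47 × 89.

Pull out 2^2: since 4183 ≡ 7 (mod 8), (2/4183) = +1, so (2/4183)^2 = +1.
Reciprocity: 3 ≡ 3 and 4183 ≡ 3 (mod 4), so (3/4183) = −(4183/3).
Reduce top mod 3: now compute (1/3).
Reached (1/3) = 1. Collecting the sign flips along the way, the symbol is -1.

-1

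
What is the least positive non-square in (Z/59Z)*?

2

(2/59) = −1, so 2 is the smallest positive non-residue mod 59.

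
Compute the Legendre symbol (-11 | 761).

Euler's criterion: (-11/761) ≡ 750^380 (mod 761).
750^2 ≡ 121 (mod 761)
750^4 ≡ 182 (mod 761)
750^8 ≡ 401 (mod 761)
750^16 ≡ 230 (mod 761)
750^32 ≡ 391 (mod 761)
750^64 ≡ 681 (mod 761)
750^128 ≡ 312 (mod 761)
750^256 ≡ 697 (mod 761)
750^380 = 750^(256+64+32+16+8+4) ≡ 760 (mod 761).
Result is 760 ≡ −1, so (-11/761) = −1.

-1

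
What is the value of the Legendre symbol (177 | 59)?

First reduce: 177 ≡ 0 (mod 59).
Top reduces to 0: gcd > 1, so the symbol is 0.

0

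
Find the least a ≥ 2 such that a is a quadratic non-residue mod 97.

5

(2/97) = +1, so 2 is a residue.
(3/97) = +1, so 3 is a residue.
(4/97) = +1, so 4 is a residue.
(5/97) = −1, so 5 is the smallest positive non-residue mod 97.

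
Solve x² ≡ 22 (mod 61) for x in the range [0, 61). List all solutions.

12, 49

61 ≡ 1 (mod 4), so we find a root by search.
Trying successive values, 12² = 144 ≡ 22 (mod 61). The other root is 61 − 12 = 49.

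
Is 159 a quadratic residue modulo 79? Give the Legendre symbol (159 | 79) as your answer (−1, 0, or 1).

First reduce: 159 ≡ 1 (mod 79).
Reached (1/79) = 1. Collecting the sign flips along the way, the symbol is +1.

1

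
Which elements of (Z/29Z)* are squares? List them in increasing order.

Square k = 1,…,14 (k and 29−k give the same square):
1²=1, 2²=4, 3²=9, 4²=16, 5²=25, 6²≡7, 7²≡20, 8²≡6, 9²≡23, 10²≡13, 11²≡5, 12²≡28, 13²≡24, 14²≡22 (mod 29).
So the quadratic residues mod 29 are {1, 4, 5, 6, 7, 9, 13, 16, 20, 22, 23, 24, 25, 28}.

1,4,5,6,7,9,13,16,20,22,23,24,25,28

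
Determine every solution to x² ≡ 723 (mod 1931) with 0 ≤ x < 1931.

Since 1931 ≡ 3 (mod 4), a square root of 723 is 723^((1931+1)/4) = 723^483 mod 1931.
Repeated squaring: 723^2≡1359, 723^4≡845, 723^8≡1486, 723^16≡1063, 723^32≡334, 723^64≡1489, 723^128≡333, 723^256≡822 (mod 1931).
723^483 = 723^(256+128+64+32+2+1) ≡ 981 (mod 1931).
Check: 981² = 962361 ≡ 723 (mod 1931). The two roots are 950 and 981.

950, 981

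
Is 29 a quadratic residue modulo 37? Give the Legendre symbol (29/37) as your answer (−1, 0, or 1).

-1

Reciprocity: 29 ≡ 1 and 37 ≡ 1 (mod 4), so (29/37) = +(37/29).
Reduce top mod 29: now compute (8/29).
Pull out 2^3: since 29 ≡ 5 (mod 8), (2/29) = -1, so (2/29)^3 = -1.
Reached (1/29) = 1. Collecting the sign flips along the way, the symbol is -1.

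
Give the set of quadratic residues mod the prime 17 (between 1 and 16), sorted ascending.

1,2,4,8,9,13,15,16

Square k = 1,…,8 (k and 17−k give the same square):
1²=1, 2²=4, 3²=9, 4²=16, 5²≡8, 6²≡2, 7²≡15, 8²≡13 (mod 17).
So the quadratic residues mod 17 are {1, 2, 4, 8, 9, 13, 15, 16}.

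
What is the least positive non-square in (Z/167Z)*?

5

(2/167) = +1, so 2 is a residue.
(3/167) = +1, so 3 is a residue.
(4/167) = +1, so 4 is a residue.
(5/167) = −1, so 5 is the smallest positive non-residue mod 167.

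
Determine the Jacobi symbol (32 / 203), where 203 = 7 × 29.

Pull out 2^5: since 203 ≡ 3 (mod 8), (2/203) = -1, so (2/203)^5 = -1.
Reached (1/203) = 1. Collecting the sign flips along the way, the symbol is -1.

-1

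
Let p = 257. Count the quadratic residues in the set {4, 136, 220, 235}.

(4/257) = +1 → QR.
(136/257) = +1 → QR.
(220/257) = -1 → non-residue.
(235/257) = +1 → QR.
Total quadratic residues among the 4: 3.

3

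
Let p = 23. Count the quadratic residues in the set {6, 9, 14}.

2

(6/23) = +1 → QR.
(9/23) = +1 → QR.
(14/23) = -1 → non-residue.
Total quadratic residues among the 3: 2.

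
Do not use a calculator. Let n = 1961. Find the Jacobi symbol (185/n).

Reciprocity: 185 ≡ 1 and 1961 ≡ 1 (mod 4), so (185/1961) = +(1961/185).
Reduce top mod 185: now compute (111/185).
Reciprocity: 111 ≡ 3 and 185 ≡ 1 (mod 4), so (111/185) = +(185/111).
Reduce top mod 111: now compute (74/111).
Pull out 2: since 111 ≡ 7 (mod 8), (2/111) = +1.
Reciprocity: 37 ≡ 1 and 111 ≡ 3 (mod 4), so (37/111) = +(111/37).
Reduce top mod 37: now compute (0/37).
Top reduces to 0: gcd > 1, so the symbol is 0.

0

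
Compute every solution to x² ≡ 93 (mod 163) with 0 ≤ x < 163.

Since 163 ≡ 3 (mod 4), a square root of 93 is 93^((163+1)/4) = 93^41 mod 163.
Repeated squaring: 93^2≡10, 93^4≡100, 93^8≡57, 93^16≡152, 93^32≡121 (mod 163).
93^41 = 93^(32+8+1) ≡ 16 (mod 163).
Check: 16² = 256 ≡ 93 (mod 163). The two roots are 16 and 147.

16, 147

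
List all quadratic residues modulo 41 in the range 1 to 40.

1, 2, 4, 5, 8, 9, 10, 16, 18, 20, 21, 23, 25, 31, 32, 33, 36, 37, 39, 40

Square k = 1,…,20 (k and 41−k give the same square):
1²=1, 2²=4, 3²=9, 4²=16, 5²=25, 6²=36, 7²≡8, 8²≡23, 9²≡40, 10²≡18, 11²≡39, 12²≡21, 13²≡5, 14²≡32, 15²≡20, 16²≡10, 17²≡2, 18²≡37, 19²≡33, 20²≡31 (mod 41).
So the quadratic residues mod 41 are {1, 2, 4, 5, 8, 9, 10, 16, 18, 20, 21, 23, 25, 31, 32, 33, 36, 37, 39, 40}.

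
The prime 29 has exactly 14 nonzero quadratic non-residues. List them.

2, 3, 8, 10, 11, 12, 14, 15, 17, 18, 19, 21, 26, 27

Square k = 1,…,14 (k and 29−k give the same square):
1²=1, 2²=4, 3²=9, 4²=16, 5²=25, 6²≡7, 7²≡20, 8²≡6, 9²≡23, 10²≡13, 11²≡5, 12²≡28, 13²≡24, 14²≡22 (mod 29).
The residues are {1, 4, 5, 6, 7, 9, 13, 16, 20, 22, 23, 24, 25, 28}; the non-residues are the remaining 14 nonzero classes.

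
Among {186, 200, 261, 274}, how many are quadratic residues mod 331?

(186/331) = +1 → QR.
(200/331) = -1 → non-residue.
(261/331) = -1 → non-residue.
(274/331) = +1 → QR.
Total quadratic residues among the 4: 2.

2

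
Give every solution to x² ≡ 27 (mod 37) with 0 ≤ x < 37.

8, 29

37 ≡ 1 (mod 4), so we find a root by search.
Trying successive values, 8² = 64 ≡ 27 (mod 37). The other root is 37 − 8 = 29.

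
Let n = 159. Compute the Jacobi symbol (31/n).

Reciprocity: 31 ≡ 3 and 159 ≡ 3 (mod 4), so (31/159) = −(159/31).
Reduce top mod 31: now compute (4/31).
Pull out 2^2: since 31 ≡ 7 (mod 8), (2/31) = +1, so (2/31)^2 = +1.
Reached (1/31) = 1. Collecting the sign flips along the way, the symbol is -1.

-1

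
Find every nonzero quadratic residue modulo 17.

Square k = 1,…,8 (k and 17−k give the same square):
1²=1, 2²=4, 3²=9, 4²=16, 5²≡8, 6²≡2, 7²≡15, 8²≡13 (mod 17).
So the quadratic residues mod 17 are {1, 2, 4, 8, 9, 13, 15, 16}.

1,2,4,8,9,13,15,16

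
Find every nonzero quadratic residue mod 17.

1 2 4 8 9 13 15 16

Square k = 1,…,8 (k and 17−k give the same square):
1²=1, 2²=4, 3²=9, 4²=16, 5²≡8, 6²≡2, 7²≡15, 8²≡13 (mod 17).
So the quadratic residues mod 17 are {1, 2, 4, 8, 9, 13, 15, 16}.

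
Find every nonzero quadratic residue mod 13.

Square k = 1,…,6 (k and 13−k give the same square):
1²=1, 2²=4, 3²=9, 4²≡3, 5²≡12, 6²≡10 (mod 13).
So the quadratic residues mod 13 are {1, 3, 4, 9, 10, 12}.

1, 3, 4, 9, 10, 12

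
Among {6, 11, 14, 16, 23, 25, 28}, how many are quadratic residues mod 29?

5

(6/29) = +1 → QR.
(11/29) = -1 → non-residue.
(14/29) = -1 → non-residue.
(16/29) = +1 → QR.
(23/29) = +1 → QR.
(25/29) = +1 → QR.
(28/29) = +1 → QR.
Total quadratic residues among the 7: 5.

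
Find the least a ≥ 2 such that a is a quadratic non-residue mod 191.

(2/191) = +1, so 2 is a residue.
(3/191) = +1, so 3 is a residue.
(4/191) = +1, so 4 is a residue.
(5/191) = +1, so 5 is a residue.
(6/191) = +1, so 6 is a residue.
(7/191) = −1, so 7 is the smallest positive non-residue mod 191.

7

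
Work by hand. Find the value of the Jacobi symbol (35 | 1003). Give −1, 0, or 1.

1

Reciprocity: 35 ≡ 3 and 1003 ≡ 3 (mod 4), so (35/1003) = −(1003/35).
Reduce top mod 35: now compute (23/35).
Reciprocity: 23 ≡ 3 and 35 ≡ 3 (mod 4), so (23/35) = −(35/23).
Reduce top mod 23: now compute (12/23).
Pull out 2^2: since 23 ≡ 7 (mod 8), (2/23) = +1, so (2/23)^2 = +1.
Reciprocity: 3 ≡ 3 and 23 ≡ 3 (mod 4), so (3/23) = −(23/3).
Reduce top mod 3: now compute (2/3).
Pull out 2: since 3 ≡ 3 (mod 8), (2/3) = -1.
Reached (1/3) = 1. Collecting the sign flips along the way, the symbol is +1.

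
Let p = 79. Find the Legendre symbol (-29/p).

1

First reduce: -29 ≡ 50 (mod 79).
Pull out 2: since 79 ≡ 7 (mod 8), (2/79) = +1.
Reciprocity: 25 ≡ 1 and 79 ≡ 3 (mod 4), so (25/79) = +(79/25).
Reduce top mod 25: now compute (4/25).
Pull out 2^2: since 25 ≡ 1 (mod 8), (2/25) = +1, so (2/25)^2 = +1.
Reached (1/25) = 1. Collecting the sign flips along the way, the symbol is +1.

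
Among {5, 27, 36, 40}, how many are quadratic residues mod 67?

(5/67) = -1 → non-residue.
(27/67) = -1 → non-residue.
(36/67) = +1 → QR.
(40/67) = +1 → QR.
Total quadratic residues among the 4: 2.

2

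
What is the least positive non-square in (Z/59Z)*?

2

(2/59) = −1, so 2 is the smallest positive non-residue mod 59.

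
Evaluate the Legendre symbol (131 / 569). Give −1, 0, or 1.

Reciprocity: 131 ≡ 3 and 569 ≡ 1 (mod 4), so (131/569) = +(569/131).
Reduce top mod 131: now compute (45/131).
Reciprocity: 45 ≡ 1 and 131 ≡ 3 (mod 4), so (45/131) = +(131/45).
Reduce top mod 45: now compute (41/45).
Reciprocity: 41 ≡ 1 and 45 ≡ 1 (mod 4), so (41/45) = +(45/41).
Reduce top mod 41: now compute (4/41).
Pull out 2^2: since 41 ≡ 1 (mod 8), (2/41) = +1, so (2/41)^2 = +1.
Reached (1/41) = 1. Collecting the sign flips along the way, the symbol is +1.

1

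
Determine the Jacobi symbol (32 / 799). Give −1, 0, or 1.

Pull out 2^5: since 799 ≡ 7 (mod 8), (2/799) = +1, so (2/799)^5 = +1.
Reached (1/799) = 1. Collecting the sign flips along the way, the symbol is +1.

1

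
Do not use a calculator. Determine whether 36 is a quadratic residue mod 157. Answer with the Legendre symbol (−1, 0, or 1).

Pull out 2^2: since 157 ≡ 5 (mod 8), (2/157) = -1, so (2/157)^2 = +1.
Reciprocity: 9 ≡ 1 and 157 ≡ 1 (mod 4), so (9/157) = +(157/9).
Reduce top mod 9: now compute (4/9).
Pull out 2^2: since 9 ≡ 1 (mod 8), (2/9) = +1, so (2/9)^2 = +1.
Reached (1/9) = 1. Collecting the sign flips along the way, the symbol is +1.

1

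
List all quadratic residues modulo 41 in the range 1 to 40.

1, 2, 4, 5, 8, 9, 10, 16, 18, 20, 21, 23, 25, 31, 32, 33, 36, 37, 39, 40

Square k = 1,…,20 (k and 41−k give the same square):
1²=1, 2²=4, 3²=9, 4²=16, 5²=25, 6²=36, 7²≡8, 8²≡23, 9²≡40, 10²≡18, 11²≡39, 12²≡21, 13²≡5, 14²≡32, 15²≡20, 16²≡10, 17²≡2, 18²≡37, 19²≡33, 20²≡31 (mod 41).
So the quadratic residues mod 41 are {1, 2, 4, 5, 8, 9, 10, 16, 18, 20, 21, 23, 25, 31, 32, 33, 36, 37, 39, 40}.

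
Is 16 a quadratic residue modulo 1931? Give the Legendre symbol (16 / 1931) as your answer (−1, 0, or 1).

1

Pull out 2^4: since 1931 ≡ 3 (mod 8), (2/1931) = -1, so (2/1931)^4 = +1.
Reached (1/1931) = 1. Collecting the sign flips along the way, the symbol is +1.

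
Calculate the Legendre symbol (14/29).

-1

Euler's criterion: (14/29) ≡ 14^14 (mod 29).
14^2 ≡ 22 (mod 29)
14^4 ≡ 20 (mod 29)
14^8 ≡ 23 (mod 29)
14^14 = 14^(8+4+2) ≡ 28 (mod 29).
Result is 28 ≡ −1, so (14/29) = −1.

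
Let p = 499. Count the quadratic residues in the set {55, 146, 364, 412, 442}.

2

(55/499) = -1 → non-residue.
(146/499) = -1 → non-residue.
(364/499) = +1 → QR.
(412/499) = +1 → QR.
(442/499) = -1 → non-residue.
Total quadratic residues among the 5: 2.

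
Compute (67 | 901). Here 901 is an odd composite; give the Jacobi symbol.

Reciprocity: 67 ≡ 3 and 901 ≡ 1 (mod 4), so (67/901) = +(901/67).
Reduce top mod 67: now compute (30/67).
Pull out 2: since 67 ≡ 3 (mod 8), (2/67) = -1.
Reciprocity: 15 ≡ 3 and 67 ≡ 3 (mod 4), so (15/67) = −(67/15).
Reduce top mod 15: now compute (7/15).
Reciprocity: 7 ≡ 3 and 15 ≡ 3 (mod 4), so (7/15) = −(15/7).
Reduce top mod 7: now compute (1/7).
Reached (1/7) = 1. Collecting the sign flips along the way, the symbol is -1.

-1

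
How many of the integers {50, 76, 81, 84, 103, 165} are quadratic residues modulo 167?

(50/167) = +1 → QR.
(76/167) = +1 → QR.
(81/167) = +1 → QR.
(84/167) = +1 → QR.
(103/167) = -1 → non-residue.
(165/167) = -1 → non-residue.
Total quadratic residues among the 6: 4.

4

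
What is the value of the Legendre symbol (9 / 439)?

Reciprocity: 9 ≡ 1 and 439 ≡ 3 (mod 4), so (9/439) = +(439/9).
Reduce top mod 9: now compute (7/9).
Reciprocity: 7 ≡ 3 and 9 ≡ 1 (mod 4), so (7/9) = +(9/7).
Reduce top mod 7: now compute (2/7).
Pull out 2: since 7 ≡ 7 (mod 8), (2/7) = +1.
Reached (1/7) = 1. Collecting the sign flips along the way, the symbol is +1.

1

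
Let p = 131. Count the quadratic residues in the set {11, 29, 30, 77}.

2

(11/131) = +1 → QR.
(29/131) = -1 → non-residue.
(30/131) = -1 → non-residue.
(77/131) = +1 → QR.
Total quadratic residues among the 4: 2.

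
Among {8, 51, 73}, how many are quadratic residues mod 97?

2

(8/97) = +1 → QR.
(51/97) = -1 → non-residue.
(73/97) = +1 → QR.
Total quadratic residues among the 3: 2.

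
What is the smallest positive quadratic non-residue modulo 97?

(2/97) = +1, so 2 is a residue.
(3/97) = +1, so 3 is a residue.
(4/97) = +1, so 4 is a residue.
(5/97) = −1, so 5 is the smallest positive non-residue mod 97.

5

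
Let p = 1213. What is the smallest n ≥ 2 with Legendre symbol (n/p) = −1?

2

(2/1213) = −1, so 2 is the smallest positive non-residue mod 1213.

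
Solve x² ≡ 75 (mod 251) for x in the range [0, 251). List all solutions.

Since 251 ≡ 3 (mod 4), a square root of 75 is 75^((251+1)/4) = 75^63 mod 251.
Repeated squaring: 75^2≡103, 75^4≡67, 75^8≡222, 75^16≡88, 75^32≡214 (mod 251).
75^63 = 75^(32+16+8+4+2+1) ≡ 122 (mod 251).
Check: 122² = 14884 ≡ 75 (mod 251). The two roots are 122 and 129.

122, 129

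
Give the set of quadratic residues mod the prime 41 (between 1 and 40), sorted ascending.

1, 2, 4, 5, 8, 9, 10, 16, 18, 20, 21, 23, 25, 31, 32, 33, 36, 37, 39, 40

Square k = 1,…,20 (k and 41−k give the same square):
1²=1, 2²=4, 3²=9, 4²=16, 5²=25, 6²=36, 7²≡8, 8²≡23, 9²≡40, 10²≡18, 11²≡39, 12²≡21, 13²≡5, 14²≡32, 15²≡20, 16²≡10, 17²≡2, 18²≡37, 19²≡33, 20²≡31 (mod 41).
So the quadratic residues mod 41 are {1, 2, 4, 5, 8, 9, 10, 16, 18, 20, 21, 23, 25, 31, 32, 33, 36, 37, 39, 40}.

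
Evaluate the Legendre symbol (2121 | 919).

-1

First reduce: 2121 ≡ 283 (mod 919).
Reciprocity: 283 ≡ 3 and 919 ≡ 3 (mod 4), so (283/919) = −(919/283).
Reduce top mod 283: now compute (70/283).
Pull out 2: since 283 ≡ 3 (mod 8), (2/283) = -1.
Reciprocity: 35 ≡ 3 and 283 ≡ 3 (mod 4), so (35/283) = −(283/35).
Reduce top mod 35: now compute (3/35).
Reciprocity: 3 ≡ 3 and 35 ≡ 3 (mod 4), so (3/35) = −(35/3).
Reduce top mod 3: now compute (2/3).
Pull out 2: since 3 ≡ 3 (mod 8), (2/3) = -1.
Reached (1/3) = 1. Collecting the sign flips along the way, the symbol is -1.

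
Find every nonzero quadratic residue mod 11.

Square k = 1,…,5 (k and 11−k give the same square):
1²=1, 2²=4, 3²=9, 4²≡5, 5²≡3 (mod 11).
So the quadratic residues mod 11 are {1, 3, 4, 5, 9}.

1, 3, 4, 5, 9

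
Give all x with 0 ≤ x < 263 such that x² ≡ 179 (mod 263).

53, 210

Since 263 ≡ 3 (mod 4), a square root of 179 is 179^((263+1)/4) = 179^66 mod 263.
Repeated squaring: 179^2≡218, 179^4≡184, 179^8≡192, 179^16≡44, 179^32≡95, 179^64≡83 (mod 263).
179^66 = 179^(64+2) ≡ 210 (mod 263).
Check: 210² = 44100 ≡ 179 (mod 263). The two roots are 53 and 210.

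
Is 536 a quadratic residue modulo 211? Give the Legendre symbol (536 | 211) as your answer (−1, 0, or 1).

1

Euler's criterion: (536/211) ≡ 114^105 (mod 211).
114^2 ≡ 125 (mod 211)
114^4 ≡ 11 (mod 211)
114^8 ≡ 121 (mod 211)
114^16 ≡ 82 (mod 211)
114^32 ≡ 183 (mod 211)
114^64 ≡ 151 (mod 211)
114^105 = 114^(64+32+8+1) ≡ 1 (mod 211).
Result is 1, so (536/211) = 1.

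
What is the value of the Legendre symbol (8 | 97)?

1

Euler's criterion: (8/97) ≡ 8^48 (mod 97).
8^2 ≡ 64 (mod 97)
8^4 ≡ 22 (mod 97)
8^8 ≡ 96 (mod 97)
8^16 ≡ 1 (mod 97)
8^32 ≡ 1 (mod 97)
8^48 = 8^(32+16) ≡ 1 (mod 97).
Result is 1, so (8/97) = 1.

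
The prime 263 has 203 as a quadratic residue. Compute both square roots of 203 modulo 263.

Since 263 ≡ 3 (mod 4), a square root of 203 is 203^((263+1)/4) = 203^66 mod 263.
Repeated squaring: 203^2≡181, 203^4≡149, 203^8≡109, 203^16≡46, 203^32≡12, 203^64≡144 (mod 263).
203^66 = 203^(64+2) ≡ 27 (mod 263).
Check: 27² = 729 ≡ 203 (mod 263). The two roots are 27 and 236.

27, 236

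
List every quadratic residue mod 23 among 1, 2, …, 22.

1, 2, 3, 4, 6, 8, 9, 12, 13, 16, 18

Square k = 1,…,11 (k and 23−k give the same square):
1²=1, 2²=4, 3²=9, 4²=16, 5²≡2, 6²≡13, 7²≡3, 8²≡18, 9²≡12, 10²≡8, 11²≡6 (mod 23).
So the quadratic residues mod 23 are {1, 2, 3, 4, 6, 8, 9, 12, 13, 16, 18}.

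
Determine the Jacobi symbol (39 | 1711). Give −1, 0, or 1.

1

Reciprocity: 39 ≡ 3 and 1711 ≡ 3 (mod 4), so (39/1711) = −(1711/39).
Reduce top mod 39: now compute (34/39).
Pull out 2: since 39 ≡ 7 (mod 8), (2/39) = +1.
Reciprocity: 17 ≡ 1 and 39 ≡ 3 (mod 4), so (17/39) = +(39/17).
Reduce top mod 17: now compute (5/17).
Reciprocity: 5 ≡ 1 and 17 ≡ 1 (mod 4), so (5/17) = +(17/5).
Reduce top mod 5: now compute (2/5).
Pull out 2: since 5 ≡ 5 (mod 8), (2/5) = -1.
Reached (1/5) = 1. Collecting the sign flips along the way, the symbol is +1.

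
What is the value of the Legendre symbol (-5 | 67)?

1

First reduce: -5 ≡ 62 (mod 67).
Pull out 2: since 67 ≡ 3 (mod 8), (2/67) = -1.
Reciprocity: 31 ≡ 3 and 67 ≡ 3 (mod 4), so (31/67) = −(67/31).
Reduce top mod 31: now compute (5/31).
Reciprocity: 5 ≡ 1 and 31 ≡ 3 (mod 4), so (5/31) = +(31/5).
Reduce top mod 5: now compute (1/5).
Reached (1/5) = 1. Collecting the sign flips along the way, the symbol is +1.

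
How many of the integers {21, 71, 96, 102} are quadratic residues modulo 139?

2

(21/139) = -1 → non-residue.
(71/139) = +1 → QR.
(96/139) = +1 → QR.
(102/139) = -1 → non-residue.
Total quadratic residues among the 4: 2.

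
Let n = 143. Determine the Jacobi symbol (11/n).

Reciprocity: 11 ≡ 3 and 143 ≡ 3 (mod 4), so (11/143) = −(143/11).
Reduce top mod 11: now compute (0/11).
Top reduces to 0: gcd > 1, so the symbol is 0.

0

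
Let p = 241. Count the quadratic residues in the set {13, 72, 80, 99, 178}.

2

(13/241) = -1 → non-residue.
(72/241) = +1 → QR.
(80/241) = +1 → QR.
(99/241) = -1 → non-residue.
(178/241) = -1 → non-residue.
Total quadratic residues among the 5: 2.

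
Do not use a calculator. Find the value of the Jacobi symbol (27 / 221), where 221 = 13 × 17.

-1

Reciprocity: 27 ≡ 3 and 221 ≡ 1 (mod 4), so (27/221) = +(221/27).
Reduce top mod 27: now compute (5/27).
Reciprocity: 5 ≡ 1 and 27 ≡ 3 (mod 4), so (5/27) = +(27/5).
Reduce top mod 5: now compute (2/5).
Pull out 2: since 5 ≡ 5 (mod 8), (2/5) = -1.
Reached (1/5) = 1. Collecting the sign flips along the way, the symbol is -1.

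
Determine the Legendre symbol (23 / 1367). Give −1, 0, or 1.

Reciprocity: 23 ≡ 3 and 1367 ≡ 3 (mod 4), so (23/1367) = −(1367/23).
Reduce top mod 23: now compute (10/23).
Pull out 2: since 23 ≡ 7 (mod 8), (2/23) = +1.
Reciprocity: 5 ≡ 1 and 23 ≡ 3 (mod 4), so (5/23) = +(23/5).
Reduce top mod 5: now compute (3/5).
Reciprocity: 3 ≡ 3 and 5 ≡ 1 (mod 4), so (3/5) = +(5/3).
Reduce top mod 3: now compute (2/3).
Pull out 2: since 3 ≡ 3 (mod 8), (2/3) = -1.
Reached (1/3) = 1. Collecting the sign flips along the way, the symbol is +1.

1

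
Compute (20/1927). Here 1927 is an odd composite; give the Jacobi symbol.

-1

Pull out 2^2: since 1927 ≡ 7 (mod 8), (2/1927) = +1, so (2/1927)^2 = +1.
Reciprocity: 5 ≡ 1 and 1927 ≡ 3 (mod 4), so (5/1927) = +(1927/5).
Reduce top mod 5: now compute (2/5).
Pull out 2: since 5 ≡ 5 (mod 8), (2/5) = -1.
Reached (1/5) = 1. Collecting the sign flips along the way, the symbol is -1.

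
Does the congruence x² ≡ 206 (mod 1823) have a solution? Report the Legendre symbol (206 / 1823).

Pull out 2: since 1823 ≡ 7 (mod 8), (2/1823) = +1.
Reciprocity: 103 ≡ 3 and 1823 ≡ 3 (mod 4), so (103/1823) = −(1823/103).
Reduce top mod 103: now compute (72/103).
Pull out 2^3: since 103 ≡ 7 (mod 8), (2/103) = +1, so (2/103)^3 = +1.
Reciprocity: 9 ≡ 1 and 103 ≡ 3 (mod 4), so (9/103) = +(103/9).
Reduce top mod 9: now compute (4/9).
Pull out 2^2: since 9 ≡ 1 (mod 8), (2/9) = +1, so (2/9)^2 = +1.
Reached (1/9) = 1. Collecting the sign flips along the way, the symbol is -1.

-1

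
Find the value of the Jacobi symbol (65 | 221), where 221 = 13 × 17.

Reciprocity: 65 ≡ 1 and 221 ≡ 1 (mod 4), so (65/221) = +(221/65).
Reduce top mod 65: now compute (26/65).
Pull out 2: since 65 ≡ 1 (mod 8), (2/65) = +1.
Reciprocity: 13 ≡ 1 and 65 ≡ 1 (mod 4), so (13/65) = +(65/13).
Reduce top mod 13: now compute (0/13).
Top reduces to 0: gcd > 1, so the symbol is 0.

0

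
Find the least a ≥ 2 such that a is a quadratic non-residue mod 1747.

(2/1747) = −1, so 2 is the smallest positive non-residue mod 1747.

2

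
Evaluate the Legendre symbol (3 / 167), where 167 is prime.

Euler's criterion: (3/167) ≡ 3^83 (mod 167).
3^2 ≡ 9 (mod 167)
3^4 ≡ 81 (mod 167)
3^8 ≡ 48 (mod 167)
3^16 ≡ 133 (mod 167)
3^32 ≡ 154 (mod 167)
3^64 ≡ 2 (mod 167)
3^83 = 3^(64+16+2+1) ≡ 1 (mod 167).
Result is 1, so (3/167) = 1.

1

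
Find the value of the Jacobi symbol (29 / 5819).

-1

Reciprocity: 29 ≡ 1 and 5819 ≡ 3 (mod 4), so (29/5819) = +(5819/29).
Reduce top mod 29: now compute (19/29).
Reciprocity: 19 ≡ 3 and 29 ≡ 1 (mod 4), so (19/29) = +(29/19).
Reduce top mod 19: now compute (10/19).
Pull out 2: since 19 ≡ 3 (mod 8), (2/19) = -1.
Reciprocity: 5 ≡ 1 and 19 ≡ 3 (mod 4), so (5/19) = +(19/5).
Reduce top mod 5: now compute (4/5).
Pull out 2^2: since 5 ≡ 5 (mod 8), (2/5) = -1, so (2/5)^2 = +1.
Reached (1/5) = 1. Collecting the sign flips along the way, the symbol is -1.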